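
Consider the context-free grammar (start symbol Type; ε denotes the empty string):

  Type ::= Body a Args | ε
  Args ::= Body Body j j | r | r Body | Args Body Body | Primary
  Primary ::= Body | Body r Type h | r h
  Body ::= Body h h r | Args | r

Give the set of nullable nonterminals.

Directly nullable (have an ε-production): Type.
No other nonterminal has a production whose RHS symbols are all nullable.

{ Type }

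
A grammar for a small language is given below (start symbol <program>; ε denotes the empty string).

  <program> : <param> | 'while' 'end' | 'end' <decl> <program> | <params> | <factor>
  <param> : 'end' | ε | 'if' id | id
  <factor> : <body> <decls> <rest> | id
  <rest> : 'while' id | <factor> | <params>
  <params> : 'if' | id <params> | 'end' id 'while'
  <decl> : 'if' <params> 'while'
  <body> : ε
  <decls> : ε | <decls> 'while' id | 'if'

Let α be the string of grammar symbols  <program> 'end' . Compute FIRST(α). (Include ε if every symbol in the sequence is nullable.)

{ 'end', 'if', 'while', id }

Add FIRST(<program>)\{ε} = { 'end', 'if', 'while', id }; <program> is nullable, continue.
'end' is a terminal; add {'end'} and stop.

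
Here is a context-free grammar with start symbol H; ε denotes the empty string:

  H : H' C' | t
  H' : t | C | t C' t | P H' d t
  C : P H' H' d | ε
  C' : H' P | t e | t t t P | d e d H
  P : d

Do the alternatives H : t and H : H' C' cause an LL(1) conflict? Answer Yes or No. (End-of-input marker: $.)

FIRST(t) = { t } and FIRST(H' C') = { d, t }.
Both contain t, so the two alternatives are not disjoint — LL(1) conflict.

Yes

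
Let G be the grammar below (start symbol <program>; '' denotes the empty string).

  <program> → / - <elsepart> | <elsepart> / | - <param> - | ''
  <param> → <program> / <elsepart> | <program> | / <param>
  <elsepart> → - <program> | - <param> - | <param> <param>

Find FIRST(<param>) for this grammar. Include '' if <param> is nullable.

From <param> → <program> / <elsepart>: <program> nullable, take FIRST(<program>) ∪ {/} = { -, / }.
From <param> → <program>: add FIRST(<program>) = { -, /, '' } (including '' since <program> is nullable).
<param> → / <param> contributes {/}.
Union: FIRST(<param>) = { -, /, '' }.

{ -, /, '' }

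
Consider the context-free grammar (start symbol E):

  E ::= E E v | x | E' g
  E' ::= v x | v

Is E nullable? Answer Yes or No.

No nonterminal in this grammar is nullable.
No production of E has an RHS whose symbols are all nullable, so E is not nullable.

No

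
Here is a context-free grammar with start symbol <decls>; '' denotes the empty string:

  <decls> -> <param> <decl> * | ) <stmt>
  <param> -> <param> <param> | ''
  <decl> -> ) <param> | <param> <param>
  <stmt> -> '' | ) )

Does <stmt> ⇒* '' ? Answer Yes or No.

<stmt> has an ''-production, so <stmt> ⇒ ''.

Yes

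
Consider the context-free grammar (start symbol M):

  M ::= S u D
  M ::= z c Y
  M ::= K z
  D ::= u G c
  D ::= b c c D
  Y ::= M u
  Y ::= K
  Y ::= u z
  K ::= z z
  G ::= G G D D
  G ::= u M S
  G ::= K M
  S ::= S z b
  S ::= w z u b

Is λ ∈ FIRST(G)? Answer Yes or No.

No nonterminal in this grammar is nullable.
No production of G has an RHS whose symbols are all nullable, so G is not nullable.

No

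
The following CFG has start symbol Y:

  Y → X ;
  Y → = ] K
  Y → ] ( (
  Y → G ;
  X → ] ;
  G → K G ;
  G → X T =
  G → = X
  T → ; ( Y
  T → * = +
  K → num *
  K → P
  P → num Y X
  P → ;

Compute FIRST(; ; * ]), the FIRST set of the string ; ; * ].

; is a terminal; add {;} and stop.

{ ; }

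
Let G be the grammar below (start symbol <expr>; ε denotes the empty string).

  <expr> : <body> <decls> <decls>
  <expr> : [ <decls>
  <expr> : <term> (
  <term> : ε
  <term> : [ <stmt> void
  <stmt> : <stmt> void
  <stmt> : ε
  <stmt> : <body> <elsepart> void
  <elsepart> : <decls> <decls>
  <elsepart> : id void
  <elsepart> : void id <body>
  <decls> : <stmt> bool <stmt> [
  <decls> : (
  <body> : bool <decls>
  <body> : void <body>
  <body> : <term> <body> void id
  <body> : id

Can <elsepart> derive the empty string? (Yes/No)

Nullable nonterminals: <stmt>, <term>.
No production of <elsepart> has an RHS whose symbols are all nullable, so <elsepart> is not nullable.

No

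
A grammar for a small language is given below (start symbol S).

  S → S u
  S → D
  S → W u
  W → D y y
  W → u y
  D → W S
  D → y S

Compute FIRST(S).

From S → S u: add FIRST(S) = { u, y }.
From S → D: add FIRST(D) = { u, y }.
From S → W u: add FIRST(W) = { u, y }.
Union: FIRST(S) = { u, y }.

{ u, y }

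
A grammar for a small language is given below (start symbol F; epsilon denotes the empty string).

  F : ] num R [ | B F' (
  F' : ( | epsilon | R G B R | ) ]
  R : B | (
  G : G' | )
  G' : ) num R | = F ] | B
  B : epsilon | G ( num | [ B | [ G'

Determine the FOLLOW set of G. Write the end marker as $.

In F' : R G B R: add FIRST(B R)\{epsilon} = { (, ), =, [ }.
  Since B R is nullable, also add FOLLOW(F') = { ( }.
In B : G ( num: add FIRST(( num) = { ( }.
Union: FOLLOW(G) = { (, ), =, [ }.

{ (, ), =, [ }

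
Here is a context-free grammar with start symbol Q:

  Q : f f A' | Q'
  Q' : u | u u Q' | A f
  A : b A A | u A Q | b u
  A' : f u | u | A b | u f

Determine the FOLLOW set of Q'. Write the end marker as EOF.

{ EOF, b, f, u }

In Q : Q': Q' is at the end, add FOLLOW(Q) = { EOF, b, f, u }.
In Q' : u u Q': Q' is at the end, add FOLLOW(Q') = { EOF, b, f, u }.
Union: FOLLOW(Q') = { EOF, b, f, u }.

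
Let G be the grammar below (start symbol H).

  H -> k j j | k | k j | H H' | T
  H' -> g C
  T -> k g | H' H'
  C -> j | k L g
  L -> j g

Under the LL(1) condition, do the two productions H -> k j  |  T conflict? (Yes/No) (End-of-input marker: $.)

Yes

FIRST(k j) = { k } and FIRST(T) = { g, k }.
Both contain k, so the two alternatives are not disjoint — LL(1) conflict.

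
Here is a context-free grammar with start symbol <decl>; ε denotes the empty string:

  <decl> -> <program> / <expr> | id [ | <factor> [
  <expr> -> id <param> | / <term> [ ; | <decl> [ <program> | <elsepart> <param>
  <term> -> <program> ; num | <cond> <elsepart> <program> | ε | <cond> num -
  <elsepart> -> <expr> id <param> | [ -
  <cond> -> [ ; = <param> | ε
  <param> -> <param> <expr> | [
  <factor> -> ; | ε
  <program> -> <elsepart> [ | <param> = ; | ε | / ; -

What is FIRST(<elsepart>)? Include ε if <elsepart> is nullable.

From <elsepart> -> <expr> id <param>: add FIRST(<expr>) = { /, ;, [, id }.
<elsepart> -> [ - contributes {[}.
Union: FIRST(<elsepart>) = { /, ;, [, id }.

{ /, ;, [, id }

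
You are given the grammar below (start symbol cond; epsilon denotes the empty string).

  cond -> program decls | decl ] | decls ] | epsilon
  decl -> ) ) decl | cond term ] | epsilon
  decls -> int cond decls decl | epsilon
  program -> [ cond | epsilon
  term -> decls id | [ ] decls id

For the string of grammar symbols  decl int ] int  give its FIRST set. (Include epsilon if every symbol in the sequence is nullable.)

Add FIRST(decl)\{epsilon} = { ), [, ], id, int }; decl is nullable, continue.
int is a terminal; add {int} and stop.

{ ), [, ], id, int }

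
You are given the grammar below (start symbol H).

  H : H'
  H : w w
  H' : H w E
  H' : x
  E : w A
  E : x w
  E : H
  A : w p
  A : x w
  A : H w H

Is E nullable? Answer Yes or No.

No nonterminal in this grammar is nullable.
No production of E has an RHS whose symbols are all nullable, so E is not nullable.

No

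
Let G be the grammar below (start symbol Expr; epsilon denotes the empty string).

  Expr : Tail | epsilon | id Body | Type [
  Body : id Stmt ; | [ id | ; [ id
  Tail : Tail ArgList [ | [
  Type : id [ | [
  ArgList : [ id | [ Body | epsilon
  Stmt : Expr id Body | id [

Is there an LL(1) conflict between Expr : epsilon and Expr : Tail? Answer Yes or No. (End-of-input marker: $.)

No

FIRST(epsilon) = { epsilon } and FIRST(Tail) = { [ }.
The first is nullable but FOLLOW(Expr) = { $, id } is disjoint from FIRST of the second.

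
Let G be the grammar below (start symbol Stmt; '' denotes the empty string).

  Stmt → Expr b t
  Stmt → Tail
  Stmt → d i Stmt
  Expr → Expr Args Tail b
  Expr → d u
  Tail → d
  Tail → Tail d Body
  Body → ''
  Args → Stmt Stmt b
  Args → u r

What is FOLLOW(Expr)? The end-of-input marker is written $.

{ b, d, u }

In Stmt → Expr b t: add FIRST(b t) = { b }.
In Expr → Expr Args Tail b: add FIRST(Args Tail b) = { d, u }.
Union: FOLLOW(Expr) = { b, d, u }.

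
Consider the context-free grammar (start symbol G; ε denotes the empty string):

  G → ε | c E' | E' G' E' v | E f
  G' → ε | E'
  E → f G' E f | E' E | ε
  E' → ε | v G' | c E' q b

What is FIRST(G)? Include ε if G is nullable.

{ c, f, v, ε }

G → ε contributes ε.
G → c E' contributes {c}.
From G → E' G' E' v: E', G', E' nullable, take FIRST(E') ∪ FIRST(G') ∪ FIRST(E') ∪ {v} = { c, v }.
From G → E f: E nullable, take FIRST(E) ∪ {f} = { c, f, v }.
Union: FIRST(G) = { c, f, v, ε }.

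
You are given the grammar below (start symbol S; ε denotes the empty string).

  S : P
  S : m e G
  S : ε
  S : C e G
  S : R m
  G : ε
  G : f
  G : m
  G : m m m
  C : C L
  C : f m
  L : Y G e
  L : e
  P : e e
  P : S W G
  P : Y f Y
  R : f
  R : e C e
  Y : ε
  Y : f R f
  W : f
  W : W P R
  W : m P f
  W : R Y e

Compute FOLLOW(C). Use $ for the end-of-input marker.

{ e, f, m }

In S : C e G: add FIRST(e G) = { e }.
In C : C L: add FIRST(L) = { e, f, m }.
In R : e C e: add FIRST(e) = { e }.
Union: FOLLOW(C) = { e, f, m }.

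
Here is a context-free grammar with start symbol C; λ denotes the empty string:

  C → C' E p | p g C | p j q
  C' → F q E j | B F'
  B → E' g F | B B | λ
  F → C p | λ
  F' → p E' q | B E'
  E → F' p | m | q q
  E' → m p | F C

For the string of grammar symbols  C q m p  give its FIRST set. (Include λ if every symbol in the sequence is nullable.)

Add FIRST(C) = { m, p, q }; C is not nullable, stop.

{ m, p, q }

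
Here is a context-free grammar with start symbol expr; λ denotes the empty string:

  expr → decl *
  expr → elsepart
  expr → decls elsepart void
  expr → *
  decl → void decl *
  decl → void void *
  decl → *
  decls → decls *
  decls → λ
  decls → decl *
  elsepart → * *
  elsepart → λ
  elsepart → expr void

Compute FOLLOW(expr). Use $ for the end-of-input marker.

{ $, void }

expr is the start symbol, so $ ∈ FOLLOW(expr).
In elsepart → expr void: add FIRST(void) = { void }.
Union: FOLLOW(expr) = { $, void }.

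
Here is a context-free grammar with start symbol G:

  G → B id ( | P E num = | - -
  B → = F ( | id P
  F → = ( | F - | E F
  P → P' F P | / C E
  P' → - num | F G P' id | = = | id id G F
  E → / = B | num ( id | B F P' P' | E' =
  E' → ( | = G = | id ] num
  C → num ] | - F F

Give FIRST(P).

{ (, -, /, =, id, num }

From P → P' F P: add FIRST(P') = { (, -, /, =, id, num }.
P → / C E contributes {/}.
Union: FIRST(P) = { (, -, /, =, id, num }.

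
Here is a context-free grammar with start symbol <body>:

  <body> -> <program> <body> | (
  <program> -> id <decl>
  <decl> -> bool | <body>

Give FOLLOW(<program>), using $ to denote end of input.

{ (, id }

In <body> -> <program> <body>: add FIRST(<body>) = { (, id }.
Union: FOLLOW(<program>) = { (, id }.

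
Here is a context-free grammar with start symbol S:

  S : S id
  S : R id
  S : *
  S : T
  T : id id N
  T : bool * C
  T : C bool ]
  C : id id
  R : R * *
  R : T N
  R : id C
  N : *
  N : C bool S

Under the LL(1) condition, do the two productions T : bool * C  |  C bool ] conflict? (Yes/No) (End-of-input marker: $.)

FIRST(bool * C) = { bool } and FIRST(C bool ]) = { id }.
The FIRST sets are disjoint and neither alternative is nullable — no conflict.

No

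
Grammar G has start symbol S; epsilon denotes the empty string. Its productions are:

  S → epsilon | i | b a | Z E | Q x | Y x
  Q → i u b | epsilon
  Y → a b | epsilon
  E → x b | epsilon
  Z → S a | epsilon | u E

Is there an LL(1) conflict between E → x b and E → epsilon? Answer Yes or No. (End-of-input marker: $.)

Yes

FIRST(x b) = { x } and FIRST(epsilon) = { epsilon }.
The second alternative is nullable and FOLLOW(E) = { $, a, x } shares x with FIRST of the first — conflict.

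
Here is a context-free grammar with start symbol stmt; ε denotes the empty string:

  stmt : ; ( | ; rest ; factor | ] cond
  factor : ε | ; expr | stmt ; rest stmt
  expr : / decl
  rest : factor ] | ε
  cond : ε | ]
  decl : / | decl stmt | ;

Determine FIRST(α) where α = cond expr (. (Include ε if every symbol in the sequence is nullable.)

{ /, ] }

Add FIRST(cond)\{ε} = { ] }; cond is nullable, continue.
Add FIRST(expr) = { / }; expr is not nullable, stop.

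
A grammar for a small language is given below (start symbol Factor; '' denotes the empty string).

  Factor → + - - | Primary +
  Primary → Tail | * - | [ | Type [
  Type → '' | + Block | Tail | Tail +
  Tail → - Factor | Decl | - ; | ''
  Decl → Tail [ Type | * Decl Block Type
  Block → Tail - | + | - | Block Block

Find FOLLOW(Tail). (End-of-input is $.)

{ *, +, -, [ }

In Primary → Tail: Tail is at the end, add FOLLOW(Primary) = { + }.
In Type → Tail: Tail is at the end, add FOLLOW(Type) = { *, +, -, [ }.
In Type → Tail +: add FIRST(+) = { + }.
In Decl → Tail [ Type: add FIRST([ Type) = { [ }.
In Block → Tail -: add FIRST(-) = { - }.
Union: FOLLOW(Tail) = { *, +, -, [ }.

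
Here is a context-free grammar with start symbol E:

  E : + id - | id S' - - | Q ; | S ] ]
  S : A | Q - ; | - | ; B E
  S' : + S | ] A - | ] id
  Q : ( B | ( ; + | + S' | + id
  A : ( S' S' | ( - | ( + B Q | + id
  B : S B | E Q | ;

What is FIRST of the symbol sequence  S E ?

Add FIRST(S) = { (, +, -, ; }; S is not nullable, stop.

{ (, +, -, ; }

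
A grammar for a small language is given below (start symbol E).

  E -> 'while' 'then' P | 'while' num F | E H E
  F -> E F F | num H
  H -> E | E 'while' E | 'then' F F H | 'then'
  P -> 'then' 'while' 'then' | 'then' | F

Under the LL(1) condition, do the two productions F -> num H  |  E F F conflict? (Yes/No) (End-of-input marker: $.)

FIRST(num H) = { num } and FIRST(E F F) = { 'while' }.
The FIRST sets are disjoint and neither alternative is nullable — no conflict.

No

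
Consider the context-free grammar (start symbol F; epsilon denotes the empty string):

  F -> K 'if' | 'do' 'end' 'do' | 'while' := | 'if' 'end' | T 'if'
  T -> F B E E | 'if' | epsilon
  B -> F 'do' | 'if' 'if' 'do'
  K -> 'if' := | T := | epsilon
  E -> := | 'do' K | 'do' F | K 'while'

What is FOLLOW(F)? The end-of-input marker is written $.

F is the start symbol, so $ ∈ FOLLOW(F).
In T -> F B E E: add FIRST(B E E) = { 'do', 'if', 'while', := }.
In B -> F 'do': add FIRST('do') = { 'do' }.
In E -> 'do' F: F is at the end, add FOLLOW(E) = { 'do', 'if', 'while', := }.
Union: FOLLOW(F) = { $, 'do', 'if', 'while', := }.

{ $, 'do', 'if', 'while', := }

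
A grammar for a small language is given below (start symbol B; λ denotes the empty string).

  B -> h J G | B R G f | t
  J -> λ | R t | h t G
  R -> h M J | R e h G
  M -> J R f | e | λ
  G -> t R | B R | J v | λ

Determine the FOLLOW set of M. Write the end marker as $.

{ $, e, f, h, t, v }

In R -> h M J: add FIRST(J)\{λ} = { h }.
  Since J is nullable, also add FOLLOW(R) = { $, e, f, h, t, v }.
Union: FOLLOW(M) = { $, e, f, h, t, v }.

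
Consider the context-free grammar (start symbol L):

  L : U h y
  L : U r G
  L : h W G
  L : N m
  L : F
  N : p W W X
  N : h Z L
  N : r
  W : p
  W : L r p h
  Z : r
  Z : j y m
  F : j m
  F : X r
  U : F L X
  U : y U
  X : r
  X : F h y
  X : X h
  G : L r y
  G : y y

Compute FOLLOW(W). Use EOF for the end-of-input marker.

In L : h W G: add FIRST(G) = { h, j, p, r, y }.
In N : p W W X: add FIRST(W X) = { h, j, p, r, y }.
In N : p W W X: add FIRST(X) = { j, r }.
Union: FOLLOW(W) = { h, j, p, r, y }.

{ h, j, p, r, y }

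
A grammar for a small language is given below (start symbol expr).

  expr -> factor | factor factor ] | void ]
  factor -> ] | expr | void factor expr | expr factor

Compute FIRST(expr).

From expr -> factor: add FIRST(factor) = { ], void }.
From expr -> factor factor ]: add FIRST(factor) = { ], void }.
expr -> void ] contributes {void}.
Union: FIRST(expr) = { ], void }.

{ ], void }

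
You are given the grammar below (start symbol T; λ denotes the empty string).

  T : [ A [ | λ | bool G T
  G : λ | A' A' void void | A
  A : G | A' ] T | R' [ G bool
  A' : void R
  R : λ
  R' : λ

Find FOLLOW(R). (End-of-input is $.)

{ ], void }

In A' : void R: R is at the end, add FOLLOW(A') = { ], void }.
Union: FOLLOW(R) = { ], void }.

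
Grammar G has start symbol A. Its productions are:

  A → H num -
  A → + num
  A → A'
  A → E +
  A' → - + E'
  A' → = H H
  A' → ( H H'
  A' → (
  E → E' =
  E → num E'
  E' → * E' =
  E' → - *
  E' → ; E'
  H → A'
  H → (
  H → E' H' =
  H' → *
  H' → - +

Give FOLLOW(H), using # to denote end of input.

{ #, (, *, -, ;, =, num }

In A → H num -: add FIRST(num -) = { num }.
In A' → = H H: add FIRST(H) = { (, *, -, ;, = }.
In A' → = H H: H is at the end, add FOLLOW(A') = { #, (, *, -, ;, =, num }.
In A' → ( H H': add FIRST(H') = { *, - }.
Union: FOLLOW(H) = { #, (, *, -, ;, =, num }.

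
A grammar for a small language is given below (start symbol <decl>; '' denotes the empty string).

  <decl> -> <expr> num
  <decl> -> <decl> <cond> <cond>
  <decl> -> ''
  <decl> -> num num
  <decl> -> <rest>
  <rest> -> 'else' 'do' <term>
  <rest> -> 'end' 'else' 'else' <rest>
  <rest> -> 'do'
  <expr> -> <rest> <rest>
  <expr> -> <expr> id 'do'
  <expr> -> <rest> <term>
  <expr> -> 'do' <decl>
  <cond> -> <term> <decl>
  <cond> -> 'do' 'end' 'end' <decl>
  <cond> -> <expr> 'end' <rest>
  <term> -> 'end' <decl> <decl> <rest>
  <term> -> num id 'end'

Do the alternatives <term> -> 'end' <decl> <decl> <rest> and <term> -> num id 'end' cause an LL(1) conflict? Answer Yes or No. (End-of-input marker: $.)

No

FIRST('end' <decl> <decl> <rest>) = { 'end' } and FIRST(num id 'end') = { num }.
The FIRST sets are disjoint and neither alternative is nullable — no conflict.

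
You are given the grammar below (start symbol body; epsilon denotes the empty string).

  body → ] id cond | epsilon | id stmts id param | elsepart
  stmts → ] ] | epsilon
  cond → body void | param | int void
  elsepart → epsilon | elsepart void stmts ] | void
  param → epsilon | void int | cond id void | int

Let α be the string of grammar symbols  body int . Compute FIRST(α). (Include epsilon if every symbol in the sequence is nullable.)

{ ], id, int, void }

Add FIRST(body)\{epsilon} = { ], id, void }; body is nullable, continue.
int is a terminal; add {int} and stop.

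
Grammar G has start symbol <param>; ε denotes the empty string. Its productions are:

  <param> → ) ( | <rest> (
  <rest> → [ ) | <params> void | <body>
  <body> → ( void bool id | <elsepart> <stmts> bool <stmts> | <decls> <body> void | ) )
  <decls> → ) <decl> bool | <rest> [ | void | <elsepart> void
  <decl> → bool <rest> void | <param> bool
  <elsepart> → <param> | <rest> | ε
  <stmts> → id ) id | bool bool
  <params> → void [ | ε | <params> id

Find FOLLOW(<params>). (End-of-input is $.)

{ id, void }

In <rest> → <params> void: add FIRST(void) = { void }.
In <params> → <params> id: add FIRST(id) = { id }.
Union: FOLLOW(<params>) = { id, void }.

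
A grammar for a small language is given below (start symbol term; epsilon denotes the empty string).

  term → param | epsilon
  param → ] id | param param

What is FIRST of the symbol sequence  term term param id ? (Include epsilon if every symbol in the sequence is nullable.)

{ ] }

Add FIRST(term)\{epsilon} = { ] }; term is nullable, continue.
Add FIRST(term)\{epsilon} = { ] }; term is nullable, continue.
Add FIRST(param) = { ] }; param is not nullable, stop.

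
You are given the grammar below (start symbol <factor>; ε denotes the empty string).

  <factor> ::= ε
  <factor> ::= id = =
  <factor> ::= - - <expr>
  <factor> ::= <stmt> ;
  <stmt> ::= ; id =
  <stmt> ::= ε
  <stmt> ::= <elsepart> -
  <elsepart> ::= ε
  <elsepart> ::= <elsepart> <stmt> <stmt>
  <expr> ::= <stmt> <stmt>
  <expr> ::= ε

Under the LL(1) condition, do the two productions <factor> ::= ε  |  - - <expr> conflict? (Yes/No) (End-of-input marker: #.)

No

FIRST(ε) = { ε } and FIRST(- - <expr>) = { - }.
The first is nullable but FOLLOW(<factor>) = { # } is disjoint from FIRST of the second.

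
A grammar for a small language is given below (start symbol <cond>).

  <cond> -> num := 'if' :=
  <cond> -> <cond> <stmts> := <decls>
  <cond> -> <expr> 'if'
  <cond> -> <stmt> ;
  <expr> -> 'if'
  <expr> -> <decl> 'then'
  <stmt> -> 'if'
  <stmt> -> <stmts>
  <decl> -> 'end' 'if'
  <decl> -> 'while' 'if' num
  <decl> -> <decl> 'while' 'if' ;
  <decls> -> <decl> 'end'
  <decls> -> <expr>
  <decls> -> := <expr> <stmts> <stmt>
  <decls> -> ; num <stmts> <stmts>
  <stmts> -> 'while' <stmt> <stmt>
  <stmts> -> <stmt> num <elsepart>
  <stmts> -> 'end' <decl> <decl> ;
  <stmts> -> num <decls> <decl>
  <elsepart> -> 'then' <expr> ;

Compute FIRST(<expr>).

{ 'end', 'if', 'while' }

<expr> -> 'if' contributes {'if'}.
From <expr> -> <decl> 'then': add FIRST(<decl>) = { 'end', 'while' }.
Union: FIRST(<expr>) = { 'end', 'if', 'while' }.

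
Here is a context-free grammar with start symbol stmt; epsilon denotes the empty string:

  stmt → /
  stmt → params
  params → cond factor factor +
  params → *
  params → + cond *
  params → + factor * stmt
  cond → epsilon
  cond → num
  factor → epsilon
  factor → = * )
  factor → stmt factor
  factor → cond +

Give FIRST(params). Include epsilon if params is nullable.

From params → cond factor factor +: cond, factor, factor nullable, take FIRST(cond) ∪ FIRST(factor) ∪ FIRST(factor) ∪ {+} = { *, +, /, =, num }.
params → * contributes {*}.
params → + cond * contributes {+}.
params → + factor * stmt contributes {+}.
Union: FIRST(params) = { *, +, /, =, num }.

{ *, +, /, =, num }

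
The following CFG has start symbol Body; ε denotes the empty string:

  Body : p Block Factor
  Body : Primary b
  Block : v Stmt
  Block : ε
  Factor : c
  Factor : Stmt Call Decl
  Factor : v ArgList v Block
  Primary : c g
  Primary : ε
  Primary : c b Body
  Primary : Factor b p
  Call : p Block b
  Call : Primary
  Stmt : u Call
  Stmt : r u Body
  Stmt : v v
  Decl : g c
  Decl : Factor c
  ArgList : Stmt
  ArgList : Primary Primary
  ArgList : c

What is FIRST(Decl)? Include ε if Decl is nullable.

{ c, g, r, u, v }

Decl : g c contributes {g}.
From Decl : Factor c: add FIRST(Factor) = { c, r, u, v }.
Union: FIRST(Decl) = { c, g, r, u, v }.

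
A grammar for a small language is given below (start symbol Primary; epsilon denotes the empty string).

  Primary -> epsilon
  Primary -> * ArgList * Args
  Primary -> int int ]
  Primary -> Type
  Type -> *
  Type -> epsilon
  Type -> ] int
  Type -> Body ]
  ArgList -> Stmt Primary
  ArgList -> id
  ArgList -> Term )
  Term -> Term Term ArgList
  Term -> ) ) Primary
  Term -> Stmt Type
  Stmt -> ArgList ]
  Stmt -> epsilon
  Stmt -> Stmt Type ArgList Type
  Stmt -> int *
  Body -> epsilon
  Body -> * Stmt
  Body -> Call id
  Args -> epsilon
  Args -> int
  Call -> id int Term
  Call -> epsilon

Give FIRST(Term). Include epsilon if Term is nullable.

From Term -> Term Term ArgList: Term, Term, ArgList nullable, take FIRST(Term) ∪ FIRST(Term) ∪ FIRST(ArgList) = { ), *, ], id, int }; also epsilon since the whole RHS is nullable.
Term -> ) ) Primary contributes {)}.
From Term -> Stmt Type: Stmt, Type nullable, take FIRST(Stmt) ∪ FIRST(Type) = { ), *, ], id, int }; also epsilon since the whole RHS is nullable.
Union: FIRST(Term) = { ), *, ], id, int, epsilon }.

{ ), *, ], id, int, epsilon }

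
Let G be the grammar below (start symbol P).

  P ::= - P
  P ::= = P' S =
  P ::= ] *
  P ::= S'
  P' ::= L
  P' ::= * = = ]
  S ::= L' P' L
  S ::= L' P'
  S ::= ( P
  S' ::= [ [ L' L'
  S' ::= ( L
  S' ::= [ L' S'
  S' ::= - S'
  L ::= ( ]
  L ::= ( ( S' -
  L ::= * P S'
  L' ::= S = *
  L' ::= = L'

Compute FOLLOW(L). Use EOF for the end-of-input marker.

{ EOF, (, *, -, =, [ }

In P' ::= L: L is at the end, add FOLLOW(P') = { (, *, = }.
In S ::= L' P' L: L is at the end, add FOLLOW(S) = { = }.
In S' ::= ( L: L is at the end, add FOLLOW(S') = { EOF, (, *, -, =, [ }.
Union: FOLLOW(L) = { EOF, (, *, -, =, [ }.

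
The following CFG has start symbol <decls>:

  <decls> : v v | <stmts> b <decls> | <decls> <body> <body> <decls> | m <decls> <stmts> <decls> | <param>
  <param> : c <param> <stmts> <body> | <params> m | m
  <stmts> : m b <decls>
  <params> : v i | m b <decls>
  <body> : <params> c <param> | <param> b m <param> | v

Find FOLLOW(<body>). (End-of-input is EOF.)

In <decls> : <decls> <body> <body> <decls>: add FIRST(<body> <decls>) = { c, m, v }.
In <decls> : <decls> <body> <body> <decls>: add FIRST(<decls>) = { c, m, v }.
In <param> : c <param> <stmts> <body>: <body> is at the end, add FOLLOW(<param>) = { EOF, b, c, m, v }.
Union: FOLLOW(<body>) = { EOF, b, c, m, v }.

{ EOF, b, c, m, v }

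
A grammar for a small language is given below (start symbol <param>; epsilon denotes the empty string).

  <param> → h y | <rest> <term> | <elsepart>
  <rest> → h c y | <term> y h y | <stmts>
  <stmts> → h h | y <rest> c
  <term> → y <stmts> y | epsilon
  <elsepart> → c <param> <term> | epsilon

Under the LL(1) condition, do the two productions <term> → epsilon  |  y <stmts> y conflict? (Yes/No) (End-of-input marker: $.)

Yes

FIRST(epsilon) = { epsilon } and FIRST(y <stmts> y) = { y }.
The first alternative is nullable and FOLLOW(<term>) = { $, y } shares y with FIRST of the second — conflict.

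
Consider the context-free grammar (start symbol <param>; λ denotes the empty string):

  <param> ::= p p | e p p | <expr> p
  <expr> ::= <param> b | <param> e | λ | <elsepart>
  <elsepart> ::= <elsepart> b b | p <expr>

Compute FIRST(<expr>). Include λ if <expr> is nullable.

{ e, p, λ }

From <expr> ::= <param> b: add FIRST(<param>) = { e, p }.
From <expr> ::= <param> e: add FIRST(<param>) = { e, p }.
<expr> ::= λ contributes λ.
From <expr> ::= <elsepart>: add FIRST(<elsepart>) = { p }.
Union: FIRST(<expr>) = { e, p, λ }.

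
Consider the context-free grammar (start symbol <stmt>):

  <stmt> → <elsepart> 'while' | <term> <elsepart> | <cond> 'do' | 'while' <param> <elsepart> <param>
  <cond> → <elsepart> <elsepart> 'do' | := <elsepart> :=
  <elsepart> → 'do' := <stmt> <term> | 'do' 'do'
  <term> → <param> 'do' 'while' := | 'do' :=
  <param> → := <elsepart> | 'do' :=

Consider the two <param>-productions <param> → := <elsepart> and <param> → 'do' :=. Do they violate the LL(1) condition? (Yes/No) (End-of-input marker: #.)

No

FIRST(:= <elsepart>) = { := } and FIRST('do' :=) = { 'do' }.
The FIRST sets are disjoint and neither alternative is nullable — no conflict.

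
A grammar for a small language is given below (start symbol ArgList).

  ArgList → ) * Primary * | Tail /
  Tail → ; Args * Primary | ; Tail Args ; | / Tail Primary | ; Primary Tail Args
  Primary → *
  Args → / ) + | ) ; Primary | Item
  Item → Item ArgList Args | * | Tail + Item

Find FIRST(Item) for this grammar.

From Item → Item ArgList Args: add FIRST(Item) = { *, /, ; }.
Item → * contributes {*}.
From Item → Tail + Item: add FIRST(Tail) = { /, ; }.
Union: FIRST(Item) = { *, /, ; }.

{ *, /, ; }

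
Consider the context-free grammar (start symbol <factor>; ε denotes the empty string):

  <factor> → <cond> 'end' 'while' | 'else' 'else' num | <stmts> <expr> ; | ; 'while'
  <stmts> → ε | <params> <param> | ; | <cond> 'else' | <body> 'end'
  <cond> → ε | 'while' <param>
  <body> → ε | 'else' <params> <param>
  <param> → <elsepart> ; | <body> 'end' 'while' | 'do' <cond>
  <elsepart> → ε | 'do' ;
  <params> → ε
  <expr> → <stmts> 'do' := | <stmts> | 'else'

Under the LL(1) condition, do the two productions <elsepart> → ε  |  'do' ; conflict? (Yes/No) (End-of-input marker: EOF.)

No

FIRST(ε) = { ε } and FIRST('do' ;) = { 'do' }.
The first is nullable but FOLLOW(<elsepart>) = { ; } is disjoint from FIRST of the second.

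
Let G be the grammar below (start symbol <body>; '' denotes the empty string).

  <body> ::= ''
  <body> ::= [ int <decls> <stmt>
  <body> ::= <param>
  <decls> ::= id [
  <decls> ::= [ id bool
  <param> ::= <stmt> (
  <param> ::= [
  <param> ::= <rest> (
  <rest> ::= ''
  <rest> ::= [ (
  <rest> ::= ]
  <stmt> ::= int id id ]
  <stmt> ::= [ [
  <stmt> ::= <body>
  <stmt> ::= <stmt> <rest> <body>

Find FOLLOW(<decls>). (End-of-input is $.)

In <body> ::= [ int <decls> <stmt>: add FIRST(<stmt>)\{''} = { (, [, ], int }.
  Since <stmt> is nullable, also add FOLLOW(<body>) = { $, (, [, ], int }.
Union: FOLLOW(<decls>) = { $, (, [, ], int }.

{ $, (, [, ], int }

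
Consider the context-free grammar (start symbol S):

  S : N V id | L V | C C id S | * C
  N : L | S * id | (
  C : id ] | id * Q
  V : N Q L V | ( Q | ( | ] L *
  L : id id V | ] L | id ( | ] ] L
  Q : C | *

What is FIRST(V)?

{ (, *, ], id }

From V : N Q L V: add FIRST(N) = { (, *, ], id }.
V : ( Q contributes {(}.
V : ( contributes {(}.
V : ] L * contributes {]}.
Union: FIRST(V) = { (, *, ], id }.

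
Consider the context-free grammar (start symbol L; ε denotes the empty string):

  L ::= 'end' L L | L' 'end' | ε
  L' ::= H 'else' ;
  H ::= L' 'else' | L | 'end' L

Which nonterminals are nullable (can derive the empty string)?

{ H, L }

Directly nullable (have an ε-production): L.
H ::= L with every symbol nullable, so H is nullable.
No other nonterminal has a production whose RHS symbols are all nullable.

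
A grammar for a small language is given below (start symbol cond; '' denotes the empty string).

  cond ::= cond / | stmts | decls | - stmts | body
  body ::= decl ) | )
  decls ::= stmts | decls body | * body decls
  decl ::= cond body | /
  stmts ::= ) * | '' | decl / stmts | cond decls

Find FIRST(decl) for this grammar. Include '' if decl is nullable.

{ ), *, -, / }

From decl ::= cond body: cond nullable, take FIRST(cond) ∪ FIRST(body) = { ), *, -, / }.
decl ::= / contributes {/}.
Union: FIRST(decl) = { ), *, -, / }.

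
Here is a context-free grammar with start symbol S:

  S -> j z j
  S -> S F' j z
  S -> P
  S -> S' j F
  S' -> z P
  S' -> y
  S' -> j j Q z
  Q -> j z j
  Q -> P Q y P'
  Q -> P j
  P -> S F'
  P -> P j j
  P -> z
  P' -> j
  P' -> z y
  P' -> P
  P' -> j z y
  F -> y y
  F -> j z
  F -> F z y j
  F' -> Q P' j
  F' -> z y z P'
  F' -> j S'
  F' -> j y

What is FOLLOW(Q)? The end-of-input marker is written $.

In S' -> j j Q z: add FIRST(z) = { z }.
In Q -> P Q y P': add FIRST(y P') = { y }.
In F' -> Q P' j: add FIRST(P' j) = { j, y, z }.
Union: FOLLOW(Q) = { j, y, z }.

{ j, y, z }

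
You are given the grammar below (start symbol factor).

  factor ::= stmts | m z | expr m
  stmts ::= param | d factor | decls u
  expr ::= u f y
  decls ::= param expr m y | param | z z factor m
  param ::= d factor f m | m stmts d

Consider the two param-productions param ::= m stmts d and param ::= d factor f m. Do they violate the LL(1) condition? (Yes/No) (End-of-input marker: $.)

No

FIRST(m stmts d) = { m } and FIRST(d factor f m) = { d }.
The FIRST sets are disjoint and neither alternative is nullable — no conflict.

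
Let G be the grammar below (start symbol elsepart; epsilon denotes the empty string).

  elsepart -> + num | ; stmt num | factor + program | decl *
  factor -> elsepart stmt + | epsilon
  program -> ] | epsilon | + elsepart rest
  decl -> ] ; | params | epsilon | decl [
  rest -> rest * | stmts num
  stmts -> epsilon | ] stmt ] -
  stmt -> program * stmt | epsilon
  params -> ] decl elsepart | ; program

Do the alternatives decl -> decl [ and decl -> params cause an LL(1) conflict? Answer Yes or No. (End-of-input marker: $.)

Yes

FIRST(decl [) = { ;, [, ] } and FIRST(params) = { ;, ] }.
Both contain ;, so the two alternatives are not disjoint — LL(1) conflict.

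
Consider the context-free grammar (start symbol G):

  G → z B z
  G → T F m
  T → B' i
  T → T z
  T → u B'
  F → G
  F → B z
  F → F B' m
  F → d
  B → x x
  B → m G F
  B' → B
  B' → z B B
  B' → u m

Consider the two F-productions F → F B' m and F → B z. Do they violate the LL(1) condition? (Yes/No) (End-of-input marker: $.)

Yes

FIRST(F B' m) = { d, m, u, x, z } and FIRST(B z) = { m, x }.
Both contain m, so the two alternatives are not disjoint — LL(1) conflict.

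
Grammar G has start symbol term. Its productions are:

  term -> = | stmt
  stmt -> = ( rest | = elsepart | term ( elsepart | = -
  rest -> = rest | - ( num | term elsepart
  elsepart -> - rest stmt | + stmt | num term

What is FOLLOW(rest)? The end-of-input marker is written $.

{ $, (, +, -, =, num }

In stmt -> = ( rest: rest is at the end, add FOLLOW(stmt) = { $, (, +, -, =, num }.
In rest -> = rest: rest is at the end, add FOLLOW(rest) = { $, (, +, -, =, num }.
In elsepart -> - rest stmt: add FIRST(stmt) = { = }.
Union: FOLLOW(rest) = { $, (, +, -, =, num }.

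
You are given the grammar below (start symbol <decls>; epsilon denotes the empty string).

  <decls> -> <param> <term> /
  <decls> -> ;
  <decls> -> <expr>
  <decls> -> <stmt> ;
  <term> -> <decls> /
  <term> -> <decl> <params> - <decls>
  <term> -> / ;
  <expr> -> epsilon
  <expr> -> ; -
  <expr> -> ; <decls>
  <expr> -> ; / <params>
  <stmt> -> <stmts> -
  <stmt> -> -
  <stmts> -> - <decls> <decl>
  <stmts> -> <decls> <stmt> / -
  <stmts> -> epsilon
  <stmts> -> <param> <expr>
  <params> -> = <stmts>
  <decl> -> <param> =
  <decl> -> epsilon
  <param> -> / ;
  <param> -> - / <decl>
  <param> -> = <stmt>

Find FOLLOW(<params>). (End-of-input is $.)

In <term> -> <decl> <params> - <decls>: add FIRST(- <decls>) = { - }.
In <expr> -> ; / <params>: <params> is at the end, add FOLLOW(<expr>) = { $, -, /, ;, = }.
Union: FOLLOW(<params>) = { $, -, /, ;, = }.

{ $, -, /, ;, = }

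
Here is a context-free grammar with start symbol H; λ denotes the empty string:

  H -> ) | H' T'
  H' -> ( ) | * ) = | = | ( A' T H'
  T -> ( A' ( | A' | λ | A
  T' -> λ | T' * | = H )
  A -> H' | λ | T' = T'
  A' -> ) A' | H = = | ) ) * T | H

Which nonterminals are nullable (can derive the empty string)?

Directly nullable (have an λ-production): T, T', A.
No other nonterminal has a production whose RHS symbols are all nullable.

{ A, T, T' }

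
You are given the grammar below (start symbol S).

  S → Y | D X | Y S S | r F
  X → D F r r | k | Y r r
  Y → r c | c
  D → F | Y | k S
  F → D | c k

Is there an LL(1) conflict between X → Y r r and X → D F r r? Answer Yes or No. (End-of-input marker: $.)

FIRST(Y r r) = { c, r } and FIRST(D F r r) = { c, k, r }.
Both contain c, so the two alternatives are not disjoint — LL(1) conflict.

Yes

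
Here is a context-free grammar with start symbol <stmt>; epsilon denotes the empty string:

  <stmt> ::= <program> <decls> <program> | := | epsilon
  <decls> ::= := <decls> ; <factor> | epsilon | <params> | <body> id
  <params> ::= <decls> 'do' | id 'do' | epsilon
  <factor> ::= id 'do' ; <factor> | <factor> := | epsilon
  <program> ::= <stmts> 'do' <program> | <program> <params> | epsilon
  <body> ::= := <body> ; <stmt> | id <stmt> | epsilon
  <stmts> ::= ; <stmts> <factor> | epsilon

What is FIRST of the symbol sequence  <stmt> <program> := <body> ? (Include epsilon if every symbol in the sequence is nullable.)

Add FIRST(<stmt>)\{epsilon} = { 'do', :=, ;, id }; <stmt> is nullable, continue.
Add FIRST(<program>)\{epsilon} = { 'do', :=, ;, id }; <program> is nullable, continue.
:= is a terminal; add {:=} and stop.

{ 'do', :=, ;, id }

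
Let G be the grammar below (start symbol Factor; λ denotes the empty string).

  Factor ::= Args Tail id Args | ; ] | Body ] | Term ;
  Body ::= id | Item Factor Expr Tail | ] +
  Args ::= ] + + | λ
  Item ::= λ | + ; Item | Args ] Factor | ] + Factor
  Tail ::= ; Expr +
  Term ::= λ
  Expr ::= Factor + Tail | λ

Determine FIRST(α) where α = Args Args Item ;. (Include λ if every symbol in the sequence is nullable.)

{ +, ;, ] }

Add FIRST(Args)\{λ} = { ] }; Args is nullable, continue.
Add FIRST(Args)\{λ} = { ] }; Args is nullable, continue.
Add FIRST(Item)\{λ} = { +, ] }; Item is nullable, continue.
; is a terminal; add {;} and stop.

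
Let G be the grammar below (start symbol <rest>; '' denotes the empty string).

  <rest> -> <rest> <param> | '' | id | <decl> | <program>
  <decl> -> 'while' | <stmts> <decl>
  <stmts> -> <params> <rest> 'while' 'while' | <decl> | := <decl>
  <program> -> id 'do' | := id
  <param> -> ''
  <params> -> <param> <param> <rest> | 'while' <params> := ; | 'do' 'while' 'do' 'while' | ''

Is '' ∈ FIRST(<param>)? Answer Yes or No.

<param> has an ''-production, so <param> ⇒ ''.

Yes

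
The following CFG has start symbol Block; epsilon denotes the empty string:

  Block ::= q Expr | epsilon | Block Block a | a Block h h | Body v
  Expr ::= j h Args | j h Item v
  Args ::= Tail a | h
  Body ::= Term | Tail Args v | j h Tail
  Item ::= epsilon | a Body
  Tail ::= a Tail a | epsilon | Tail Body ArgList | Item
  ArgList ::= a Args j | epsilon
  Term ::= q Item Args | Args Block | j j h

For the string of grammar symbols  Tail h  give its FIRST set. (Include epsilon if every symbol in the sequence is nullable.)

{ a, h, j, q }

Add FIRST(Tail)\{epsilon} = { a, h, j, q }; Tail is nullable, continue.
h is a terminal; add {h} and stop.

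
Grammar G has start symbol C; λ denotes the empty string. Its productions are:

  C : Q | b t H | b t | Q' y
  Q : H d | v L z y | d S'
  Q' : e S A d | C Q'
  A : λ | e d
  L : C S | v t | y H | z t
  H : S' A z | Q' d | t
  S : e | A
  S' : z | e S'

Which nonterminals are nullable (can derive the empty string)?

{ A, S }

Directly nullable (have an λ-production): A.
S : A with every symbol nullable, so S is nullable.
No other nonterminal has a production whose RHS symbols are all nullable.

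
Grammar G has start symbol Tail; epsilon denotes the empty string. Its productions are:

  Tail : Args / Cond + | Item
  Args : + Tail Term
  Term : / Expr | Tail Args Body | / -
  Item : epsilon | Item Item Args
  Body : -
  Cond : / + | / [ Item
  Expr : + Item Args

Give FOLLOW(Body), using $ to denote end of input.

In Term : Tail Args Body: Body is at the end, add FOLLOW(Term) = { $, +, -, / }.
Union: FOLLOW(Body) = { $, +, -, / }.

{ $, +, -, / }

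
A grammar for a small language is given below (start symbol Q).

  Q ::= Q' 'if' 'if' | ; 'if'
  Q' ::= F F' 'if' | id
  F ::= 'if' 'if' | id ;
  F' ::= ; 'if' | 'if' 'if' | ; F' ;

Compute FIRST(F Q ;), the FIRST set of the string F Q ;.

Add FIRST(F) = { 'if', id }; F is not nullable, stop.

{ 'if', id }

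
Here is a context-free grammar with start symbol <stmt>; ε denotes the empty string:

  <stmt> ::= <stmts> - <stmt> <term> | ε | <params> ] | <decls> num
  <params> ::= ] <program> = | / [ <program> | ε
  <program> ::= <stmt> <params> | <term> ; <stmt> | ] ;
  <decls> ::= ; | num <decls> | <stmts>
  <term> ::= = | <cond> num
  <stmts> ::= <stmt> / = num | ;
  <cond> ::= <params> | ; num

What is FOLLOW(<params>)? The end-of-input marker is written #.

In <stmt> ::= <params> ]: add FIRST(]) = { ] }.
In <program> ::= <stmt> <params>: <params> is at the end, add FOLLOW(<program>) = { =, ], num }.
In <cond> ::= <params>: <params> is at the end, add FOLLOW(<cond>) = { num }.
Union: FOLLOW(<params>) = { =, ], num }.

{ =, ], num }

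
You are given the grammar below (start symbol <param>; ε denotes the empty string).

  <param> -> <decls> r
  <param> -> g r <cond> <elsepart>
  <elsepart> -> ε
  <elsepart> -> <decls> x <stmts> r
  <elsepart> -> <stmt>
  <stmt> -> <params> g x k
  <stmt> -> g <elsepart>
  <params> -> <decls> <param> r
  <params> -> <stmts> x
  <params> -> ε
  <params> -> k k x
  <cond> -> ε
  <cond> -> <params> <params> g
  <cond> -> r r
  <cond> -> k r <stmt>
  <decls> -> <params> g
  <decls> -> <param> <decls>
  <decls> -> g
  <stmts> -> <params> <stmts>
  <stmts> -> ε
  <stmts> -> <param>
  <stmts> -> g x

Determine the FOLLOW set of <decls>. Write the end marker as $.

In <param> -> <decls> r: add FIRST(r) = { r }.
In <elsepart> -> <decls> x <stmts> r: add FIRST(x <stmts> r) = { x }.
In <params> -> <decls> <param> r: add FIRST(<param> r) = { g, k, x }.
In <decls> -> <param> <decls>: <decls> is at the end, add FOLLOW(<decls>) = { g, k, r, x }.
Union: FOLLOW(<decls>) = { g, k, r, x }.

{ g, k, r, x }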